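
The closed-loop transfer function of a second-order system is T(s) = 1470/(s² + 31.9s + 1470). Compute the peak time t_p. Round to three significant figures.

t_p ≈ 0.0901 s

Matching coefficients with s² + 2ζω_n s + ω_n² gives ω_n² = 1470 ⇒ ω_n = 38.3 rad/s, and ζ = 31.9/(2ω_n) = 0.416.
ω_d = ω_n√(1−ζ²) = 34.9 rad/s. Then t_p = π/ω_d = 0.0901 s.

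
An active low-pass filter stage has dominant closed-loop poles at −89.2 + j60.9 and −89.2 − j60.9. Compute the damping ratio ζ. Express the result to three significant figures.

The poles are at −σ ± jω_d with σ = 89.2 and ω_d = 60.9, so ω_n = √(σ²+ω_d²) = 108 rad/s and ζ = σ/ω_n = 0.826.

ζ ≈ 0.826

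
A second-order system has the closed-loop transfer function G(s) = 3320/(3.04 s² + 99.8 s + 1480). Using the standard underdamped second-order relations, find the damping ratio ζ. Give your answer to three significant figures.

ζ ≈ 0.744

Dividing through by 3.04: denominator becomes s² + 32.83 s + 486.8.
So ω_n = √486.8 = 22.1 rad/s and ζ = 32.83/(2·22.1) = 0.744.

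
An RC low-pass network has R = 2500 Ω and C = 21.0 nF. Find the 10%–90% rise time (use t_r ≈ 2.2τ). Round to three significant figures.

τ = RC = 2500 × 21.0 nF = 0.0000525 s.
t_r ≈ 2.2τ = 0.000116 s.

t_r ≈ 0.000116 s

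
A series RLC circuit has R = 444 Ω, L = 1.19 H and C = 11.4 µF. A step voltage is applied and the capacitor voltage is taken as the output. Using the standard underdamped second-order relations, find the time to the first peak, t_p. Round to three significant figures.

For a series RLC circuit (capacitor voltage as output), ω_n = 1/√(LC) = 1/√(1.19 H · 11.4 µF) = 272 rad/s.
ζ = (R/2)·√(C/L) = (444/2)·√(11.4 µF/1.19 H) = 0.687.
ω_d = ω_n√(1−ζ²) = 197 rad/s. t_p = π/ω_d = 0.0159 s.

t_p ≈ 0.0159 s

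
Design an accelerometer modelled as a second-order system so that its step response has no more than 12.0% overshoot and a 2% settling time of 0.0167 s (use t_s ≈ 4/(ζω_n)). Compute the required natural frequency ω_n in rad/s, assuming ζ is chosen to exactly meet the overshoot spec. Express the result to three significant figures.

ω_n ≈ 428 rad/s

From %OS = 100·exp(−πζ/√(1−ζ²)), invert to get ζ = −ln(OS)/√(π² + ln²(OS)) with OS = 0.120.
−ln 0.120 = 2.120, so ζ = 2.120/√(π² + 4.496) = 0.559.
From t_s ≈ 4/(ζω_n): ω_n = 4/(ζ·t_s) = 4/(0.559·0.0167) = 428 rad/s.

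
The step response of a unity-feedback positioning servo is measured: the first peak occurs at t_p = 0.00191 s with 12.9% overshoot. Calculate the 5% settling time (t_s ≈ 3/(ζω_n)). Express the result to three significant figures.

t_s ≈ 0.00280 s

ζ from %OS: ζ = |ln 0.129|/√(π²+ln²0.129) = 0.546.
t_p = π/ω_d ⇒ ω_d = 1640 rad/s; then ω_n = ω_d/√(1−ζ²) = 1960 rad/s.
t_s ≈ 3/(ζω_n) = 3/(0.546·1960) = 0.00280 s.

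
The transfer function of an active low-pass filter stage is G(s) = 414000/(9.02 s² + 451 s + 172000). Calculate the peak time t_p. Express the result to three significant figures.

t_p ≈ 0.0231 s

Dividing through by 9.02: denominator becomes s² + 50.00 s + 19070.
So ω_n = √19070 = 138 rad/s and ζ = 50.00/(2·138) = 0.181.
ω_d = 138·√(1 − 0.181²) = 136 rad/s. t_p = π/ω_d = 0.0231 s.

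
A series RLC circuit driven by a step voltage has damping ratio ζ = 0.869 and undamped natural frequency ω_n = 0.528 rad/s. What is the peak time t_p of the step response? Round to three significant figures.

The damped frequency is ω_d = ω_n√(1−ζ²) = 0.528·√(1−0.755) = 0.261 rad/s.
Peak time t_p = π/ω_d = π/0.261 = 12.0 s.

t_p ≈ 12.0 s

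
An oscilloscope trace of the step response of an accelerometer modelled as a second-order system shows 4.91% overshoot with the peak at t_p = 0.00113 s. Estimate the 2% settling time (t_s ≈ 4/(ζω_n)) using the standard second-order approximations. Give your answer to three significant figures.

t_s ≈ 0.00150 s

ζ from %OS: ζ = |ln 0.0491|/√(π²+ln²0.0491) = 0.692.
t_p = π/ω_d ⇒ ω_d = 2780 rad/s; then ω_n = ω_d/√(1−ζ²) = 3850 rad/s.
t_s ≈ 4/(ζω_n) = 4/(0.692·3850) = 0.00150 s.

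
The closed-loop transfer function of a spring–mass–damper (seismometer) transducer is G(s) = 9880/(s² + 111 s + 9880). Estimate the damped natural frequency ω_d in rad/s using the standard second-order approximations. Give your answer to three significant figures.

ω_d ≈ 82.5 rad/s

Matching coefficients with s² + 2ζω_n s + ω_n² gives ω_n² = 9880 ⇒ ω_n = 99.4 rad/s, and ζ = 111/(2ω_n) = 0.558.
The damped frequency ω_d = ω_n√(1−ζ²) = 82.5 rad/s.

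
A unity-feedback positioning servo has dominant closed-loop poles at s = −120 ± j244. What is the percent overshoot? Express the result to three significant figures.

With σ = 120, ω_d = 244: ω_n = √(σ²+ω_d²) = 272 rad/s, ζ = σ/ω_n = 0.441.
%OS = 100 e^{−πζ/√(1−ζ²)} with ζ = 0.441 gives 21.3%.

%OS ≈ 21.3%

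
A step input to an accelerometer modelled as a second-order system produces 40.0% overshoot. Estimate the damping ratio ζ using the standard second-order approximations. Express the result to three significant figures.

ζ ≈ 0.280

ζ = −ln(OS)/√(π² + (ln OS)²). With OS = 0.400, ln OS = −0.9163 and ζ = 0.9163/3.272 = 0.280.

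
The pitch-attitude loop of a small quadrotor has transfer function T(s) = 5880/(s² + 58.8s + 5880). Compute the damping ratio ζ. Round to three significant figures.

Matching coefficients with s² + 2ζω_n s + ω_n² gives ω_n² = 5880 ⇒ ω_n = 76.7 rad/s, and ζ = 58.8/(2ω_n) = 0.383.

ζ ≈ 0.383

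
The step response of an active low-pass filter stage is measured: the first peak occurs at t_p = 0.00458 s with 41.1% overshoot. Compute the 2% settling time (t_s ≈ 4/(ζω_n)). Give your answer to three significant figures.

t_s ≈ 0.0206 s

ζ from %OS: ζ = |ln 0.411|/√(π²+ln²0.411) = 0.272.
t_p = π/ω_d ⇒ ω_d = 686 rad/s; then ω_n = ω_d/√(1−ζ²) = 713 rad/s.
t_s ≈ 4/(ζω_n) = 4/(0.272·713) = 0.0206 s.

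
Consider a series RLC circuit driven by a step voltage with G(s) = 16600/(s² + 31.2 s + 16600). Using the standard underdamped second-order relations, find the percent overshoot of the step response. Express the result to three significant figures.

%OS ≈ 68.2%

Matching coefficients with s² + 2ζω_n s + ω_n² gives ω_n² = 16600 ⇒ ω_n = 129 rad/s, and ζ = 31.2/(2ω_n) = 0.121.
%OS = 100·exp(−πζ/√(1−ζ²)) = 68.2%.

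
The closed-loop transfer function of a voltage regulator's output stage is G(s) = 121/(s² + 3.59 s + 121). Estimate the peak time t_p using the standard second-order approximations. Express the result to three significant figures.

t_p ≈ 0.289 s

Comparing the denominator to s² + 2ζω_n s + ω_n²: ω_n = √121 = 11.0 rad/s, and 2ζω_n = 3.59 so ζ = 3.59/(2·11.0) = 0.163.
ω_d = ω_n√(1−ζ²) = 10.9 rad/s. Then t_p = π/ω_d = 0.289 s.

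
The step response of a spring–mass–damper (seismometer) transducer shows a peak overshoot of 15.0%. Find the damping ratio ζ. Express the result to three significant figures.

ζ ≈ 0.517

From %OS = 100·exp(−πζ/√(1−ζ²)), invert to get ζ = −ln(OS)/√(π² + ln²(OS)) with OS = 0.150.
−ln 0.150 = 1.897, so ζ = 1.897/√(π² + 3.599) = 0.517.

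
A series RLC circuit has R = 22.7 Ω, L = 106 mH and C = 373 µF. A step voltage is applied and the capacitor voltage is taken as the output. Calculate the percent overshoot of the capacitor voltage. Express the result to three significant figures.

For a series RLC circuit (capacitor voltage as output), ω_n = 1/√(LC) = 1/√(106 mH · 373 µF) = 159 rad/s.
ζ = (R/2)·√(C/L) = (22.7/2)·√(373 µF/106 mH) = 0.673.
%OS = 100·exp(−πζ/√(1−ζ²)) = 5.72%.

%OS ≈ 5.72%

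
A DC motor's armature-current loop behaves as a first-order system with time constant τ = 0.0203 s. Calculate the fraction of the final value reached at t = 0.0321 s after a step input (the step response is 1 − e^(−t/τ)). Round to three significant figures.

y/y_∞ ≈ 0.794

y(t)/y_∞ = 1 − e^(−t/τ) = 1 − e^(−0.0321/0.0203) = 1 − e^(−1.58) = 0.794.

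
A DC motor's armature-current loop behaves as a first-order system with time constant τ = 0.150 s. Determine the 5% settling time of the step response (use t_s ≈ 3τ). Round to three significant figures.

t_s ≈ 0.450 s

t_s ≈ 3τ = 0.450 s.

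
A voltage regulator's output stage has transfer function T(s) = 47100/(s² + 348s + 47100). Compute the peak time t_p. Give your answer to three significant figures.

ω_n = √47100 = 217 rad/s; ζ = 348/(2·217) = 0.802.
ω_d = 217·√(1 − 0.802²) = 130 rad/s. Then t_p = π/ω_d = 0.0242 s.

t_p ≈ 0.0242 s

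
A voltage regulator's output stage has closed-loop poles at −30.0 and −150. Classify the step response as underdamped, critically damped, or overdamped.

Since the poles are distinct, negative and real, the response is overdamped.

overdamped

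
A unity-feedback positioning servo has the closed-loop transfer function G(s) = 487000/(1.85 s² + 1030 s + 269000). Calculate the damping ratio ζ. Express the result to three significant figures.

ζ ≈ 0.730

Dividing through by 1.85: denominator becomes s² + 556.8 s + 145400.
So ω_n = √145400 = 381 rad/s and ζ = 556.8/(2·381) = 0.730.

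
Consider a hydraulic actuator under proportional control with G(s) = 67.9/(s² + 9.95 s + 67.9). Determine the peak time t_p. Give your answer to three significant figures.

Comparing the denominator to s² + 2ζω_n s + ω_n²: ω_n = √67.9 = 8.24 rad/s, and 2ζω_n = 9.95 so ζ = 9.95/(2·8.24) = 0.604.
ω_d = ω_n√(1−ζ²) = 6.57 rad/s. Then t_p = π/ω_d = 0.478 s.

t_p ≈ 0.478 s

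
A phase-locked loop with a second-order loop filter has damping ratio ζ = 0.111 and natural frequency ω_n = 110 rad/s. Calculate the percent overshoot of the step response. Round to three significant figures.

For an underdamped second-order system, %OS = 100·exp(−πζ/√(1−ζ²)).
πζ/√(1−ζ²) = π·0.111/√(1−0.0123) = 0.3509, so %OS = 100·e^(−0.3509) = 70.4%.

%OS ≈ 70.4%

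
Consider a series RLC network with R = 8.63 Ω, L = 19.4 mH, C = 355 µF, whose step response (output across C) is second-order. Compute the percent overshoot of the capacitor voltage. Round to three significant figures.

%OS ≈ 10.5%

For a series RLC circuit (capacitor voltage as output), ω_n = 1/√(LC) = 1/√(19.4 mH · 355 µF) = 381 rad/s.
ζ = (R/2)·√(C/L) = (8.63/2)·√(355 µF/19.4 mH) = 0.584.
%OS = 100·exp(−πζ/√(1−ζ²)) = 10.5%.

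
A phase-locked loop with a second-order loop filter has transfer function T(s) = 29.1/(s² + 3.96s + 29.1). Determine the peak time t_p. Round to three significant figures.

Matching coefficients with s² + 2ζω_n s + ω_n² gives ω_n² = 29.1 ⇒ ω_n = 5.39 rad/s, and ζ = 3.96/(2ω_n) = 0.367.
ω_d = 5.39·√(1 − 0.367²) = 5.02 rad/s. Then t_p = π/ω_d = 0.626 s.

t_p ≈ 0.626 s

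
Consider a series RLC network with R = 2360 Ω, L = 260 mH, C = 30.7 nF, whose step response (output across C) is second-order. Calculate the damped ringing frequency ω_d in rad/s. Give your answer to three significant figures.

ω_d ≈ 10200 rad/s

For a series RLC circuit (capacitor voltage as output), ω_n = 1/√(LC) = 1/√(260 mH · 30.7 nF) = 11200 rad/s.
ζ = (R/2)·√(C/L) = (2360/2)·√(30.7 nF/260 mH) = 0.405.
The damped frequency ω_d = ω_n√(1−ζ²) = 10200 rad/s.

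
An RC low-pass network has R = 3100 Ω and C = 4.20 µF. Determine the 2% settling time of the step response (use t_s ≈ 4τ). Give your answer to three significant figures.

τ = RC = 3100 × 4.20 µF = 0.0130 s.
t_s ≈ 4τ = 0.0521 s.

t_s ≈ 0.0521 s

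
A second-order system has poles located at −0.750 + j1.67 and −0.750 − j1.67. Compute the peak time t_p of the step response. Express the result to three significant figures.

t_p ≈ 1.88 s

t_p = π/ω_d with ω_d = 1.67 (the imaginary part), so t_p = 1.88 s.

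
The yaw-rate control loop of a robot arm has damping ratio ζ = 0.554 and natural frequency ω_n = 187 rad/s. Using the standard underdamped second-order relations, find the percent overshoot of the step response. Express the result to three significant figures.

%OS ≈ 12.4%

For an underdamped second-order system, %OS = 100·exp(−πζ/√(1−ζ²)).
πζ/√(1−ζ²) = π·0.554/√(1−0.307) = 2.091, so %OS = 100·e^(−2.091) = 12.4%.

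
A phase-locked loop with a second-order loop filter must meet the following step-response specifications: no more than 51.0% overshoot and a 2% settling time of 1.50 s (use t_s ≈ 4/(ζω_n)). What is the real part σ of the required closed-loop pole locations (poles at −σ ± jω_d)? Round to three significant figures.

The settling-time spec alone fixes σ = ζω_n = 4/t_s = 4/1.50 = 2.67.
(Overshoot then fixes ζ = 0.210 and hence ω_d = σ·√(1−ζ²)/ζ = 12.4 rad/s.)

σ ≈ 2.67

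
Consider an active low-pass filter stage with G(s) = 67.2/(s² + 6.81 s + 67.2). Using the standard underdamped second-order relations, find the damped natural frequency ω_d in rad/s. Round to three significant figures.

Matching coefficients with s² + 2ζω_n s + ω_n² gives ω_n² = 67.2 ⇒ ω_n = 8.20 rad/s, and ζ = 6.81/(2ω_n) = 0.415.
ω_d = 8.20·√(1 − 0.415²) = 7.46 rad/s.

ω_d ≈ 7.46 rad/s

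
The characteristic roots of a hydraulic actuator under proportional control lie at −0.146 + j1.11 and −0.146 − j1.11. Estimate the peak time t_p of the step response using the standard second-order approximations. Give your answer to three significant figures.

t_p = π/ω_d with ω_d = 1.11 (the imaginary part), so t_p = 2.83 s.

t_p ≈ 2.83 s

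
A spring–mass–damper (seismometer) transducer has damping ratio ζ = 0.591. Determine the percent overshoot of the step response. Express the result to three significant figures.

For an underdamped second-order system, %OS = 100·exp(−πζ/√(1−ζ²)).
πζ/√(1−ζ²) = π·0.591/√(1−0.349) = 2.302, so %OS = 100·e^(−2.302) = 10.0%.

%OS ≈ 10.0%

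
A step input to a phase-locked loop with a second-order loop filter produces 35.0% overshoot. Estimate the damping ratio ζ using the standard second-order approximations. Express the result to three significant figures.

ζ = −ln(OS)/√(π² + (ln OS)²). With OS = 0.350, ln OS = −1.050 and ζ = 1.050/3.312 = 0.317.

ζ ≈ 0.317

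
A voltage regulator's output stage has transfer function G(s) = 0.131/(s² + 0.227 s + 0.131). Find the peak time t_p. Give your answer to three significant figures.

t_p ≈ 9.14 s

Matching coefficients with s² + 2ζω_n s + ω_n² gives ω_n² = 0.131 ⇒ ω_n = 0.362 rad/s, and ζ = 0.227/(2ω_n) = 0.314.
The damped frequency ω_d = ω_n√(1−ζ²) = 0.344 rad/s. Then t_p = π/ω_d = 9.14 s.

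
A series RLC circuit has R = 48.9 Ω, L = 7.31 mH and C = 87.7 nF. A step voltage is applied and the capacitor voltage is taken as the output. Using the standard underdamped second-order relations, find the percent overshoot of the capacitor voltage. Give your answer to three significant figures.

%OS ≈ 76.6%

For a series RLC circuit (capacitor voltage as output), ω_n = 1/√(LC) = 1/√(7.31 mH · 87.7 nF) = 39500 rad/s.
ζ = (R/2)·√(C/L) = (48.9/2)·√(87.7 nF/7.31 mH) = 0.0847.
%OS = 100·exp(−πζ/√(1−ζ²)) = 76.6%.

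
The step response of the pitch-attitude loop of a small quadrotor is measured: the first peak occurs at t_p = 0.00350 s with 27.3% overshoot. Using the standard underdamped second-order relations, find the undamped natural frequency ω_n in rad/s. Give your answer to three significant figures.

The overshoot fixes ζ = −ln(OS)/√(π²+ln²(OS)) = 0.382.
From t_p = π/ω_d, ω_d = π/0.00350 = 898 rad/s, so ω_n = ω_d/√(1−ζ²) = 971 rad/s.

ω_n ≈ 971 rad/s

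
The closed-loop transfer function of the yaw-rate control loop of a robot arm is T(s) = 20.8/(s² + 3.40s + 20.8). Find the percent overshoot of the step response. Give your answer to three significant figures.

Matching coefficients with s² + 2ζω_n s + ω_n² gives ω_n² = 20.8 ⇒ ω_n = 4.56 rad/s, and ζ = 3.40/(2ω_n) = 0.373.
Overshoot: exp(−π·0.373/√(1−0.373²)) = 0.283, i.e. 28.3%.

%OS ≈ 28.3%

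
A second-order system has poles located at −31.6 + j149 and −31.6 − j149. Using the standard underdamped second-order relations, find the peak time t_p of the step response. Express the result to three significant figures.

t_p = π/ω_d with ω_d = 149 (the imaginary part), so t_p = 0.0211 s.

t_p ≈ 0.0211 s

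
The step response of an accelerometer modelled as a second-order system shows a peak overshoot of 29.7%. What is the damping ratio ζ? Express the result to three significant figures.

Inverting the overshoot relation: ζ = |ln 0.297|/√(π² + ln²0.297) = 0.360.

ζ ≈ 0.360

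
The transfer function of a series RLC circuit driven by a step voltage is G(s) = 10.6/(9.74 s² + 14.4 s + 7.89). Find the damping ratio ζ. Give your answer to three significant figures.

Dividing through by 9.74: denominator becomes s² + 1.478 s + 0.8101.
So ω_n = √0.8101 = 0.900 rad/s and ζ = 1.478/(2·0.900) = 0.821.

ζ ≈ 0.821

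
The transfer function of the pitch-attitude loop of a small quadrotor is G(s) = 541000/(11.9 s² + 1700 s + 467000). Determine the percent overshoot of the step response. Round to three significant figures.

%OS ≈ 29.7%

Dividing through by 11.9: denominator becomes s² + 142.9 s + 39240.
So ω_n = √39240 = 198 rad/s and ζ = 142.9/(2·198) = 0.361.
%OS = 100 e^{−πζ/√(1−ζ²)} with ζ = 0.361 gives 29.7%.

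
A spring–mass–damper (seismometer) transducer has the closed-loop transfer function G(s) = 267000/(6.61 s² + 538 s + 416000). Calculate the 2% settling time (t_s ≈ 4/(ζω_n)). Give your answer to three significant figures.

t_s ≈ 0.0983 s

Dividing through by 6.61: denominator becomes s² + 81.39 s + 62930.
So ω_n = √62930 = 251 rad/s and ζ = 81.39/(2·251) = 0.162.
t_s ≈ 4/(ζω_n) = 0.0983 s.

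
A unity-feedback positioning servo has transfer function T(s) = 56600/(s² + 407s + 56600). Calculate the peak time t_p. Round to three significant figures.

t_p ≈ 0.0255 s

Comparing the denominator to s² + 2ζω_n s + ω_n²: ω_n = √56600 = 238 rad/s, and 2ζω_n = 407 so ζ = 407/(2·238) = 0.855.
ω_d = ω_n√(1−ζ²) = 123 rad/s. Then t_p = π/ω_d = 0.0255 s.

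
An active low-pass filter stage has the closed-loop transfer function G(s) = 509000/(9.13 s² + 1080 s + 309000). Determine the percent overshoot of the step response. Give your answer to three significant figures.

Dividing through by 9.13: denominator becomes s² + 118.3 s + 33840.
So ω_n = √33840 = 184 rad/s and ζ = 118.3/(2·184) = 0.321.
%OS = 100·exp(−πζ/√(1−ζ²)) = 34.4%.

%OS ≈ 34.4%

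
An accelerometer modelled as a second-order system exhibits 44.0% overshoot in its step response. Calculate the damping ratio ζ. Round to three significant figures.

Inverting the overshoot relation: ζ = |ln 0.440|/√(π² + ln²0.440) = 0.253.

ζ ≈ 0.253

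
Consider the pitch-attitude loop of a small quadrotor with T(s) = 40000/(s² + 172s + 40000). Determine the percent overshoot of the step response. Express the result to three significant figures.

%OS ≈ 22.4%

Matching coefficients with s² + 2ζω_n s + ω_n² gives ω_n² = 40000 ⇒ ω_n = 200 rad/s, and ζ = 172/(2ω_n) = 0.430.
%OS = 100·exp(−πζ/√(1−ζ²)) = 22.4%.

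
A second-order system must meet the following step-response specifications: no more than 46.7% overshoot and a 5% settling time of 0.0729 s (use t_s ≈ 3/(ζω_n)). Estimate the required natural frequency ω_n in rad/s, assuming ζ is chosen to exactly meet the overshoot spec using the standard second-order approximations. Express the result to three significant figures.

ω_n ≈ 175 rad/s

Inverting the overshoot relation: ζ = |ln 0.467|/√(π² + ln²0.467) = 0.236.
Then ω_n = 3/(ζ t_s) = 3/(0.236 × 0.0729) = 175 rad/s.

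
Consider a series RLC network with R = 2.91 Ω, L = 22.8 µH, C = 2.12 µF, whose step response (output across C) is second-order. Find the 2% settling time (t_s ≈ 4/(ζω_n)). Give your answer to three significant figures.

For a series RLC circuit (capacitor voltage as output), ω_n = 1/√(LC) = 1/√(22.8 µH · 2.12 µF) = 144000 rad/s.
ζ = (R/2)·√(C/L) = (2.91/2)·√(2.12 µF/22.8 µH) = 0.444.
t_s ≈ 4/(ζω_n) = 0.0000627 s.

t_s ≈ 0.0000627 s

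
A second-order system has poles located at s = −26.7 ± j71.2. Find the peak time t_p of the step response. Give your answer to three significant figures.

t_p ≈ 0.0441 s

t_p = π/ω_d with ω_d = 71.2 (the imaginary part), so t_p = 0.0441 s.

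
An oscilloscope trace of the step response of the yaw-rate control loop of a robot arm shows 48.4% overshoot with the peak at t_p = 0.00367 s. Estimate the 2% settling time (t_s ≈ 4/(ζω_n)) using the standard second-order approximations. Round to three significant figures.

t_s ≈ 0.0202 s

From the overshoot, ζ = −ln(OS)/√(π²+ln²(OS)) = 0.225.
From t_p = π/ω_d, ω_d = π/0.00367 = 856 rad/s, so ω_n = ω_d/√(1−ζ²) = 879 rad/s.
t_s ≈ 4/(ζω_n) = 4/(0.225·879) = 0.0202 s.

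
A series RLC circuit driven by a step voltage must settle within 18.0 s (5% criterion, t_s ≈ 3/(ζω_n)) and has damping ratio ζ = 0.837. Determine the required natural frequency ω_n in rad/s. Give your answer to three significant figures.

Rearranging t_s ≈ 3/(ζω_n) gives ω_n = 3/(ζ·t_s) = 3/(0.837 × 18.0) = 0.199 rad/s.

ω_n ≈ 0.199 rad/s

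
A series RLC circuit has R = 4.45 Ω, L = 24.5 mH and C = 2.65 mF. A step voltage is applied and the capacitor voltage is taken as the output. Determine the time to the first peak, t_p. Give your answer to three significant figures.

For a series RLC circuit (capacitor voltage as output), ω_n = 1/√(LC) = 1/√(24.5 mH · 2.65 mF) = 124 rad/s.
ζ = (R/2)·√(C/L) = (4.45/2)·√(2.65 mF/24.5 mH) = 0.732.
ω_d = ω_n√(1−ζ²) = 84.6 rad/s. t_p = π/ω_d = 0.0371 s.

t_p ≈ 0.0371 s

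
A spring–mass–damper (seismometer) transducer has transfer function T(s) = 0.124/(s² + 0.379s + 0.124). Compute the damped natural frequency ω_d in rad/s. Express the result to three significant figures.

ω_n = √0.124 = 0.352 rad/s; ζ = 0.379/(2·0.352) = 0.538.
ω_d = 0.352·√(1 − 0.538²) = 0.297 rad/s.

ω_d ≈ 0.297 rad/s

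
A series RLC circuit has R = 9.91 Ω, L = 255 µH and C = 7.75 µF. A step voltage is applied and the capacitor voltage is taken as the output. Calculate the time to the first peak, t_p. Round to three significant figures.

t_p ≈ 0.000277 s

For a series RLC circuit (capacitor voltage as output), ω_n = 1/√(LC) = 1/√(255 µH · 7.75 µF) = 22500 rad/s.
ζ = (R/2)·√(C/L) = (9.91/2)·√(7.75 µF/255 µH) = 0.864.
The damped frequency ω_d = ω_n√(1−ζ²) = 11300 rad/s. t_p = π/ω_d = 0.000277 s.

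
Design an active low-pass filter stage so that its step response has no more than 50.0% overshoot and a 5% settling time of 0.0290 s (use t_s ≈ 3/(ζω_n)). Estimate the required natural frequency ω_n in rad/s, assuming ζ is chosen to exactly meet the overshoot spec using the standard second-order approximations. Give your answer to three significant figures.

ζ = −ln(OS)/√(π² + (ln OS)²). With OS = 0.500, ln OS = −0.6931 and ζ = 0.6931/3.217 = 0.215.
Then ω_n = 3/(ζ t_s) = 3/(0.215 × 0.0290) = 480 rad/s.

ω_n ≈ 480 rad/s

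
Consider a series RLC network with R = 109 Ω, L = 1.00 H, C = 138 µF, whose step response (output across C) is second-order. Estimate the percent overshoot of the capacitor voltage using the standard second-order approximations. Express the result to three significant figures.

For a series RLC circuit (capacitor voltage as output), ω_n = 1/√(LC) = 1/√(1.00 H · 138 µF) = 85.1 rad/s.
ζ = (R/2)·√(C/L) = (109/2)·√(138 µF/1.00 H) = 0.640.
%OS = 100·exp(−πζ/√(1−ζ²)) = 7.29%.

%OS ≈ 7.29%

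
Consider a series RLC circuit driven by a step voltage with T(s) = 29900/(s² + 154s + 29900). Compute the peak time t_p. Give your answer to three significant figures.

t_p ≈ 0.0203 s

ω_n = √29900 = 173 rad/s; ζ = 154/(2·173) = 0.445.
ω_d = 173·√(1 − 0.445²) = 155 rad/s. Then t_p = π/ω_d = 0.0203 s.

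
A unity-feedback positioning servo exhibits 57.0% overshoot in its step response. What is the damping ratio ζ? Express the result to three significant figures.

Inverting the overshoot relation: ζ = |ln 0.570|/√(π² + ln²0.570) = 0.176.

ζ ≈ 0.176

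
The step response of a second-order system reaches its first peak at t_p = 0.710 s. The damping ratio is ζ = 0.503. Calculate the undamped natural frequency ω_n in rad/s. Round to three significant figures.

ω_n ≈ 5.12 rad/s

Peak time t_p = π/ω_d, so ω_d = π/t_p = π/0.710 = 4.42 rad/s.
ω_n = ω_d/√(1−ζ²) = 4.42/√0.747 = 5.12 rad/s.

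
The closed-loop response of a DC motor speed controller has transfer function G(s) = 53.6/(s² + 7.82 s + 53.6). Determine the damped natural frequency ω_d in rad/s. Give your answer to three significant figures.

Comparing the denominator to s² + 2ζω_n s + ω_n²: ω_n = √53.6 = 7.32 rad/s, and 2ζω_n = 7.82 so ζ = 7.82/(2·7.32) = 0.534.
The damped frequency ω_d = ω_n√(1−ζ²) = 6.19 rad/s.

ω_d ≈ 6.19 rad/s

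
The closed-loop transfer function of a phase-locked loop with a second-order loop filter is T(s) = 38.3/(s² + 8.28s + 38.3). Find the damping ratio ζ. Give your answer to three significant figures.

ζ ≈ 0.669

Comparing the denominator to s² + 2ζω_n s + ω_n²: ω_n = √38.3 = 6.19 rad/s, and 2ζω_n = 8.28 so ζ = 8.28/(2·6.19) = 0.669.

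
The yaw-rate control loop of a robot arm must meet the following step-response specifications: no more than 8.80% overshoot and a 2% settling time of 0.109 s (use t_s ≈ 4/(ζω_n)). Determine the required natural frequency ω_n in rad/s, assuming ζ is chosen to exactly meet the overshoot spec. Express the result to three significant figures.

ζ = −ln(OS)/√(π² + (ln OS)²). With OS = 0.0880, ln OS = −2.430 and ζ = 2.430/3.972 = 0.612.
From t_s ≈ 4/(ζω_n): ω_n = 4/(ζ·t_s) = 4/(0.612·0.109) = 60.0 rad/s.

ω_n ≈ 60.0 rad/s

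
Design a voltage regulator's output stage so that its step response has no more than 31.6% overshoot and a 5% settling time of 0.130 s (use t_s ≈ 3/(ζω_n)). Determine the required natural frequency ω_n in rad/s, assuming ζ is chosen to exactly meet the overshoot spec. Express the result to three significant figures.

ω_n ≈ 67.0 rad/s

From %OS = 100·exp(−πζ/√(1−ζ²)), invert to get ζ = −ln(OS)/√(π² + ln²(OS)) with OS = 0.316.
−ln 0.316 = 1.152, so ζ = 1.152/√(π² + 1.327) = 0.344.
Then ω_n = 3/(ζ t_s) = 3/(0.344 × 0.130) = 67.0 rad/s.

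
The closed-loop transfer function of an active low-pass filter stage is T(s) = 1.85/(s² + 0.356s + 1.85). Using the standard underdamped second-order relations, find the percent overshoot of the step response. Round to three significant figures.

Comparing the denominator to s² + 2ζω_n s + ω_n²: ω_n = √1.85 = 1.36 rad/s, and 2ζω_n = 0.356 so ζ = 0.356/(2·1.36) = 0.131.
Overshoot: exp(−π·0.131/√(1−0.131²)) = 0.661, i.e. 66.1%.

%OS ≈ 66.1%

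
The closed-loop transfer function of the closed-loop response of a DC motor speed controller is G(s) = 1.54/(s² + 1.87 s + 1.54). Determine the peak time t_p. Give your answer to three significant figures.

Comparing the denominator to s² + 2ζω_n s + ω_n²: ω_n = √1.54 = 1.24 rad/s, and 2ζω_n = 1.87 so ζ = 1.87/(2·1.24) = 0.753.
ω_d = 1.24·√(1 − 0.753²) = 0.816 rad/s. Then t_p = π/ω_d = 3.85 s.

t_p ≈ 3.85 s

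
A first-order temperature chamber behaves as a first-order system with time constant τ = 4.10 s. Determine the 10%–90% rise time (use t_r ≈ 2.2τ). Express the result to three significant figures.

t_r ≈ 9.02 s

t_r ≈ 2.2τ = 9.02 s.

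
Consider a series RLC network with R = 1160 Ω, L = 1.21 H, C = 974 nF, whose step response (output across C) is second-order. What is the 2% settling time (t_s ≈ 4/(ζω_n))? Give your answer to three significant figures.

For a series RLC circuit (capacitor voltage as output), ω_n = 1/√(LC) = 1/√(1.21 H · 974 nF) = 921 rad/s.
ζ = (R/2)·√(C/L) = (1160/2)·√(974 nF/1.21 H) = 0.520.
t_s ≈ 4/(ζω_n) = 0.00834 s.

t_s ≈ 0.00834 s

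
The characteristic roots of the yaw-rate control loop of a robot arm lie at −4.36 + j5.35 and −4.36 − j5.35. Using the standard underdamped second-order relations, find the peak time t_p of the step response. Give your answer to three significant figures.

t_p ≈ 0.587 s

t_p = π/ω_d with ω_d = 5.35 (the imaginary part), so t_p = 0.587 s.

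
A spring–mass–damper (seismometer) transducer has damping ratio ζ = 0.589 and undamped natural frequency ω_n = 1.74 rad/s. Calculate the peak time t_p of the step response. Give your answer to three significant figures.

The damped frequency is ω_d = ω_n√(1−ζ²) = 1.74·√(1−0.347) = 1.41 rad/s.
Peak time t_p = π/ω_d = π/1.41 = 2.23 s.

t_p ≈ 2.23 s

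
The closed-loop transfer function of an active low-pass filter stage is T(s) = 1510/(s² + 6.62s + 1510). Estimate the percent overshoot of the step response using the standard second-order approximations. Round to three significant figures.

%OS ≈ 76.4%

ω_n = √1510 = 38.9 rad/s; ζ = 6.62/(2·38.9) = 0.0852.
Overshoot: exp(−π·0.0852/√(1−0.0852²)) = 0.764, i.e. 76.4%.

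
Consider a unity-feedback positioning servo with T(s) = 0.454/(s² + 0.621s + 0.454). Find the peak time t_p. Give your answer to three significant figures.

Matching coefficients with s² + 2ζω_n s + ω_n² gives ω_n² = 0.454 ⇒ ω_n = 0.674 rad/s, and ζ = 0.621/(2ω_n) = 0.461.
ω_d = 0.674·√(1 − 0.461²) = 0.598 rad/s. Then t_p = π/ω_d = 5.25 s.

t_p ≈ 5.25 s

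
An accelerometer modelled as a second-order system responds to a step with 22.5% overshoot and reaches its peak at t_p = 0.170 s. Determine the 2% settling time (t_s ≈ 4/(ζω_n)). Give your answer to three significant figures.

ζ from %OS: ζ = |ln 0.225|/√(π²+ln²0.225) = 0.429.
From t_p = π/ω_d, ω_d = π/0.170 = 18.5 rad/s, so ω_n = ω_d/√(1−ζ²) = 20.5 rad/s.
t_s ≈ 4/(ζω_n) = 4/(0.429·20.5) = 0.456 s.

t_s ≈ 0.456 s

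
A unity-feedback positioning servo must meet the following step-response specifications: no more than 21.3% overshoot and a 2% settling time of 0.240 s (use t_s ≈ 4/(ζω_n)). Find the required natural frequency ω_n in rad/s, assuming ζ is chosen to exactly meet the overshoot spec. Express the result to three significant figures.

Inverting the overshoot relation: ζ = |ln 0.213|/√(π² + ln²0.213) = 0.442.
From t_s ≈ 4/(ζω_n): ω_n = 4/(ζ·t_s) = 4/(0.442·0.240) = 37.7 rad/s.

ω_n ≈ 37.7 rad/s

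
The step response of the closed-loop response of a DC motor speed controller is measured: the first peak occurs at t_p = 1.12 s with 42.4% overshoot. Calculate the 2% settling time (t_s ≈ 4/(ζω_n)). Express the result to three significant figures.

t_s ≈ 5.22 s

ζ from %OS: ζ = |ln 0.424|/√(π²+ln²0.424) = 0.263.
t_p = π/ω_d ⇒ ω_d = 2.80 rad/s; then ω_n = ω_d/√(1−ζ²) = 2.91 rad/s.
t_s ≈ 4/(ζω_n) = 4/(0.263·2.91) = 5.22 s.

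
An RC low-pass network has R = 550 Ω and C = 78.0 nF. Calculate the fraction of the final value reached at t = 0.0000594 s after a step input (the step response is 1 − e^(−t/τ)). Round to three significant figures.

y/y_∞ ≈ 0.750

τ = RC = 550 × 78.0 nF = 0.0000429 s.
y(t)/y_∞ = 1 − e^(−t/τ) = 1 − e^(−0.0000594/0.0000429) = 1 − e^(−1.38) = 0.750.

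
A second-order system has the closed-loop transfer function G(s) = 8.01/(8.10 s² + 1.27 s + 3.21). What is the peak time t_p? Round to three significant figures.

t_p ≈ 5.03 s

Dividing through by 8.10: denominator becomes s² + 0.1568 s + 0.3963.
So ω_n = √0.3963 = 0.630 rad/s and ζ = 0.1568/(2·0.630) = 0.125.
ω_d = ω_n√(1−ζ²) = 0.625 rad/s. t_p = π/ω_d = 5.03 s.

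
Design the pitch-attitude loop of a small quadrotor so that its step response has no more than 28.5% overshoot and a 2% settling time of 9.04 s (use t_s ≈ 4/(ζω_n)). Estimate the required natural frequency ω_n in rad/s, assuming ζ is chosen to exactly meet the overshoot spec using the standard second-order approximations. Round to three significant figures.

ω_n ≈ 1.19 rad/s

From %OS = 100·exp(−πζ/√(1−ζ²)), invert to get ζ = −ln(OS)/√(π² + ln²(OS)) with OS = 0.285.
−ln 0.285 = 1.255, so ζ = 1.255/√(π² + 1.576) = 0.371.
Then ω_n = 4/(ζ t_s) = 4/(0.371 × 9.04) = 1.19 rad/s.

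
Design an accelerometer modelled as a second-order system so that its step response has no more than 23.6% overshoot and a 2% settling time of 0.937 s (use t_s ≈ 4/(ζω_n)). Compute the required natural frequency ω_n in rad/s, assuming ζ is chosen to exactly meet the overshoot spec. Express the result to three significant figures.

ζ = −ln(OS)/√(π² + (ln OS)²). With OS = 0.236, ln OS = −1.444 and ζ = 1.444/3.458 = 0.418.
Then ω_n = 4/(ζ t_s) = 4/(0.418 × 0.937) = 10.2 rad/s.

ω_n ≈ 10.2 rad/s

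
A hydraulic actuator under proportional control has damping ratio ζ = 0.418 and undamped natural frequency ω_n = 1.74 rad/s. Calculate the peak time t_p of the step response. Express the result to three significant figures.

t_p ≈ 1.99 s

The damped frequency is ω_d = ω_n√(1−ζ²) = 1.74·√(1−0.175) = 1.58 rad/s.
Peak time t_p = π/ω_d = π/1.58 = 1.99 s.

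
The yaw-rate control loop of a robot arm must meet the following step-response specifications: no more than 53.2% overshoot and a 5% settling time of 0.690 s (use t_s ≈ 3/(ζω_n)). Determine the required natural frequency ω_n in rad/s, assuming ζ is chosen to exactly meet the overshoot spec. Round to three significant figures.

Inverting the overshoot relation: ζ = |ln 0.532|/√(π² + ln²0.532) = 0.197.
Then ω_n = 3/(ζ t_s) = 3/(0.197 × 0.690) = 22.1 rad/s.

ω_n ≈ 22.1 rad/s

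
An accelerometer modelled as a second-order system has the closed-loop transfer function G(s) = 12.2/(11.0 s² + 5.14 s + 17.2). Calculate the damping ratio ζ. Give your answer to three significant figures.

Dividing through by 11.0: denominator becomes s² + 0.4673 s + 1.564.
So ω_n = √1.564 = 1.25 rad/s and ζ = 0.4673/(2·1.25) = 0.187.

ζ ≈ 0.187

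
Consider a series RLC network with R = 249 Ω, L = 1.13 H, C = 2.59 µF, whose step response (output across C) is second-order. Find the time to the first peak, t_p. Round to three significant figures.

For a series RLC circuit (capacitor voltage as output), ω_n = 1/√(LC) = 1/√(1.13 H · 2.59 µF) = 585 rad/s.
ζ = (R/2)·√(C/L) = (249/2)·√(2.59 µF/1.13 H) = 0.188.
ω_d = 585·√(1 − 0.188²) = 574 rad/s. t_p = π/ω_d = 0.00547 s.

t_p ≈ 0.00547 s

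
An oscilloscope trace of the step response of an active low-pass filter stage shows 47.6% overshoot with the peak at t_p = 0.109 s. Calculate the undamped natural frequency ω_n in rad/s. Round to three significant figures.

ζ from %OS: ζ = |ln 0.476|/√(π²+ln²0.476) = 0.230.
From t_p = π/ω_d, ω_d = π/0.109 = 28.8 rad/s, so ω_n = ω_d/√(1−ζ²) = 29.6 rad/s.

ω_n ≈ 29.6 rad/s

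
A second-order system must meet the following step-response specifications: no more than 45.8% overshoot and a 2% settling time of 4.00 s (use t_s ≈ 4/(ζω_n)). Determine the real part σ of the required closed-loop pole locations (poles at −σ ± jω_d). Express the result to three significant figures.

The settling-time spec alone fixes σ = ζω_n = 4/t_s = 4/4.00 = 1.00.
(Overshoot then fixes ζ = 0.241 and hence ω_d = σ·√(1−ζ²)/ζ = 4.02 rad/s.)

σ ≈ 1.00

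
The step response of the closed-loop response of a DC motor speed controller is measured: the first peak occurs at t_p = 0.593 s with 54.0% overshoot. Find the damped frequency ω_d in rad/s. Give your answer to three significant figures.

ω_d ≈ 5.30 rad/s

t_p = π/ω_d, so ω_d = π/0.593 = 5.30 rad/s.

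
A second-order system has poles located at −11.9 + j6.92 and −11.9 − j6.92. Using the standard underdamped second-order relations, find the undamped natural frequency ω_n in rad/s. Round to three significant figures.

With σ = 11.9, ω_d = 6.92: ω_n = √(σ²+ω_d²) = 13.8 rad/s, ζ = σ/ω_n = 0.864.

ω_n ≈ 13.8 rad/s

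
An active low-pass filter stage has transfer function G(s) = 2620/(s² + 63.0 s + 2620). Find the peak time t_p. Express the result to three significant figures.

ω_n = √2620 = 51.2 rad/s; ζ = 63.0/(2·51.2) = 0.615.
ω_d = ω_n√(1−ζ²) = 40.3 rad/s. Then t_p = π/ω_d = 0.0779 s.

t_p ≈ 0.0779 s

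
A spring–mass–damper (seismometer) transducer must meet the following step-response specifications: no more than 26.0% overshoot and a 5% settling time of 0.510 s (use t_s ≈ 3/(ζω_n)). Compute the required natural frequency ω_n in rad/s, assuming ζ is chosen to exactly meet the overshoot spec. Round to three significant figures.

ζ = −ln(OS)/√(π² + (ln OS)²). With OS = 0.260, ln OS = −1.347 and ζ = 1.347/3.418 = 0.394.
From t_s ≈ 3/(ζω_n): ω_n = 3/(ζ·t_s) = 3/(0.394·0.510) = 14.9 rad/s.

ω_n ≈ 14.9 rad/s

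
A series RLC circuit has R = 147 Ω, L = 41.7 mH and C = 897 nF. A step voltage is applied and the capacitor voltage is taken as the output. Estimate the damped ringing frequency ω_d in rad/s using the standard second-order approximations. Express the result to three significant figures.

ω_d ≈ 4860 rad/s

For a series RLC circuit (capacitor voltage as output), ω_n = 1/√(LC) = 1/√(41.7 mH · 897 nF) = 5170 rad/s.
ζ = (R/2)·√(C/L) = (147/2)·√(897 nF/41.7 mH) = 0.341.
The damped frequency ω_d = ω_n√(1−ζ²) = 4860 rad/s.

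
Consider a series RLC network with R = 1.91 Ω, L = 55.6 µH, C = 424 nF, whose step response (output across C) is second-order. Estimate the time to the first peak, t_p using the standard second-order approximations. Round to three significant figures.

t_p ≈ 0.0000153 s

For a series RLC circuit (capacitor voltage as output), ω_n = 1/√(LC) = 1/√(55.6 µH · 424 nF) = 206000 rad/s.
ζ = (R/2)·√(C/L) = (1.91/2)·√(424 nF/55.6 µH) = 0.0834.
ω_d = ω_n√(1−ζ²) = 205000 rad/s. t_p = π/ω_d = 0.0000153 s.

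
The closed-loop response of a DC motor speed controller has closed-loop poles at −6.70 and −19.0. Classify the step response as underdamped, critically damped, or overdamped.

overdamped

Since the poles are distinct, negative and real, the response is overdamped.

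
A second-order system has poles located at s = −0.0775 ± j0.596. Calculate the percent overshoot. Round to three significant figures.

%OS ≈ 66.5%

The poles are at −σ ± jω_d with σ = 0.0775 and ω_d = 0.596, so ω_n = √(σ²+ω_d²) = 0.601 rad/s and ζ = σ/ω_n = 0.129.
%OS = 100·exp(−πζ/√(1−ζ²)) = 66.5%.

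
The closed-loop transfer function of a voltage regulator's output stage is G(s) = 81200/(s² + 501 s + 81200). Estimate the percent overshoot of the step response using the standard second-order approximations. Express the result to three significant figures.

Comparing the denominator to s² + 2ζω_n s + ω_n²: ω_n = √81200 = 285 rad/s, and 2ζω_n = 501 so ζ = 501/(2·285) = 0.879.
%OS = 100 e^{−πζ/√(1−ζ²)} with ζ = 0.879 gives 0.305%.

%OS ≈ 0.305%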